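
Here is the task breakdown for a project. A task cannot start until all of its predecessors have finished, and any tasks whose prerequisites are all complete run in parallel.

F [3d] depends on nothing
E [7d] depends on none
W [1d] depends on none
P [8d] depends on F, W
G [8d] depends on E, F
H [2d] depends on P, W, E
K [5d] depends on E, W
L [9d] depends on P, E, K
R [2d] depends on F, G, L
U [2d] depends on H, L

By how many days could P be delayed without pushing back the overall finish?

1

E→K→L→R = 7+5+9+2 = 23 sets the makespan at 23 days.
P finishes as early as 11 and must finish by 12.
Slack of P = 4 − 3 = 1 day.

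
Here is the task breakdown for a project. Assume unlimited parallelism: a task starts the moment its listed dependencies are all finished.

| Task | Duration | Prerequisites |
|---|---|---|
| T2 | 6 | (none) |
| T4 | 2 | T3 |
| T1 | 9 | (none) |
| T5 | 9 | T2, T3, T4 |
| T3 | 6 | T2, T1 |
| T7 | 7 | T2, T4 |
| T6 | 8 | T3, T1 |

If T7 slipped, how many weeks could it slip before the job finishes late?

Critical path: T1→T3→T4→T5 = 9+6+2+9 = 26, so the finish is 26 weeks.
Longest path through T7: 24 weeks (earliest finish 24, latest finish 26).
Float = 26 − 24 = 2.

2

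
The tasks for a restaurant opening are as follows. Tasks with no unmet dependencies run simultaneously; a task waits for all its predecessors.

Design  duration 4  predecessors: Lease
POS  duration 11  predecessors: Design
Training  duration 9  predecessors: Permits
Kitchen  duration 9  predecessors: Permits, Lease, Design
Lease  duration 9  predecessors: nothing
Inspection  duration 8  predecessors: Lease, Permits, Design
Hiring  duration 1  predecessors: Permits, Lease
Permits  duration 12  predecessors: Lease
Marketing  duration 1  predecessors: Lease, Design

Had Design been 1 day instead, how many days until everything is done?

Actual critical path: Lease→Permits→Kitchen = 9+12+9 = 30 ⇒ 30 days.
Design has 6 days of float (longest path through it is 24).
No other chain overtakes it, so the finish is 30 days.

30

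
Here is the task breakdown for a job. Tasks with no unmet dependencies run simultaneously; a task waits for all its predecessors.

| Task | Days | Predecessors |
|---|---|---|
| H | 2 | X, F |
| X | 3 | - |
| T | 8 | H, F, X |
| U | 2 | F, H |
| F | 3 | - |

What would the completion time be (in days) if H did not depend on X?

Original critical path: X→H→T = 3+2+8 = 13 ⇒ 13 days.
Dropping X→H doesn't change H's earliest start (3); another predecessor still binds.
The longest chain is now F→H→T = 3+2+8 = 13, so the project takes 13 days.

13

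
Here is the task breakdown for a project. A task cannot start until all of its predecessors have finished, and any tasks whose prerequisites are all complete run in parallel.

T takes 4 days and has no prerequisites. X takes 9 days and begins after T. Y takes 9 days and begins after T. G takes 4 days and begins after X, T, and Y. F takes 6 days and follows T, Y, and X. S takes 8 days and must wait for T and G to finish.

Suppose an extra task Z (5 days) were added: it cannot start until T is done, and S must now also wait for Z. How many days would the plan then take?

25

Originally the plan takes 25 days.
With Z inserted, S now waits for max(T, G, Z).
New critical path: T→X→G→S = 4+9+4+8 = 25 ⇒ 25 days.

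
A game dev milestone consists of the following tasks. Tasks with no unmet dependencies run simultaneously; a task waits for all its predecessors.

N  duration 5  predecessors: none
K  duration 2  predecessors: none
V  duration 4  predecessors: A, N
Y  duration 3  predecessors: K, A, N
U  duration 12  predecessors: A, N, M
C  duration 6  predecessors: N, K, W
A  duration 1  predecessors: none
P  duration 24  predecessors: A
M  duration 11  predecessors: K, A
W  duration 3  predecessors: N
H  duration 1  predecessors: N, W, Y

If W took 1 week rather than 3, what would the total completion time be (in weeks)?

Critical path before the change: A→P = 1+24 = 25 giving 25 weeks.
W has 11 weeks of float (longest path through it is 14).
That remains the longest chain; total 25 weeks.

25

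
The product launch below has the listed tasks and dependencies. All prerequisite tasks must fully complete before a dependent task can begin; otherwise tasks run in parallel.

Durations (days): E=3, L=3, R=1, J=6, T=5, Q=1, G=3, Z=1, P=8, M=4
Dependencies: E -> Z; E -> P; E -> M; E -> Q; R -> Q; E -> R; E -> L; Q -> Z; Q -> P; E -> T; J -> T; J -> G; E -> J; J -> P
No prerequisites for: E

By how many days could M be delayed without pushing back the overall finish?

10

The longest chain is E→J→P = 3+6+8 = 17; overall finish 17 days.
The longest chain containing M totals 7 days.
So M can slip 17 − 7 = 10 days.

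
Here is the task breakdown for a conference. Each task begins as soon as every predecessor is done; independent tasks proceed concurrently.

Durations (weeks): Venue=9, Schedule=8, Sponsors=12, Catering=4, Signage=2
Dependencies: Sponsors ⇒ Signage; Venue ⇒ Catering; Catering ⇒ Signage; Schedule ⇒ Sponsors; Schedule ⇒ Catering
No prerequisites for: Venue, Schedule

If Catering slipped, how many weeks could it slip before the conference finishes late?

7

The longest chain is Schedule→Sponsors→Signage = 8+12+2 = 22; overall finish 22 weeks.
The longest chain containing Catering totals 15 weeks.
So Catering can slip 20 − 13 = 7 weeks.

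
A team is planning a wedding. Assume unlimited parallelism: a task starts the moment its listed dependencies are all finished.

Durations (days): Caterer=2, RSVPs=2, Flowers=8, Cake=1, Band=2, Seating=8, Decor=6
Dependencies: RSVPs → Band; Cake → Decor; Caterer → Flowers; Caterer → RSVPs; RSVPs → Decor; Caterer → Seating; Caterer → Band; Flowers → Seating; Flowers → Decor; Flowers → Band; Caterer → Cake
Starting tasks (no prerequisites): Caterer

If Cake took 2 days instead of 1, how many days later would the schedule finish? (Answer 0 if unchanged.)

0

As given, the longest chain is Caterer→Flowers→Seating = 2+8+8 = 18, so the finish is 18 days.
Cake has 9 days of float (longest path through it is 9).
No other chain overtakes it, so the finish is 18 days.
Change in finish: 18 − 18 = +0 days.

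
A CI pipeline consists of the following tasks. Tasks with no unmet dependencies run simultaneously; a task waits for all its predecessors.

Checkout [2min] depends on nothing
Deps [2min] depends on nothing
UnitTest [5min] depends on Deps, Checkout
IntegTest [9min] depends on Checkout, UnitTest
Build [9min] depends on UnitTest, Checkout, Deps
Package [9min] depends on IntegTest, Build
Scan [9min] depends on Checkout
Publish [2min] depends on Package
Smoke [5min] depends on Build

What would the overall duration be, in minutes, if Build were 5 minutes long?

27

The binding path is Deps→UnitTest→Build→Package→Publish = 2+5+9+9+2 = 27; finish at 27 minutes.
Build lies on that path, so at 5 minutes the path becomes 23 minutes.
Now Checkout→UnitTest→IntegTest→Package→Publish = 2+5+9+9+2 = 27 is longest, so the finish becomes 27 minutes.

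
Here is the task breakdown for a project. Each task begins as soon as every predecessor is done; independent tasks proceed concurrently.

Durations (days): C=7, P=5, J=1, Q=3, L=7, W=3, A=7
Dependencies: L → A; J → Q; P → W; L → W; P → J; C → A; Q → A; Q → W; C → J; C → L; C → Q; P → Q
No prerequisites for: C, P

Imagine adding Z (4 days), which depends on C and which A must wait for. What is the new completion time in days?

Originally the project takes 21 days.
With Z inserted, A now waits for max(L, C, Q, Z).
New critical path: C→L→A = 7+7+7 = 21 ⇒ 21 days.

21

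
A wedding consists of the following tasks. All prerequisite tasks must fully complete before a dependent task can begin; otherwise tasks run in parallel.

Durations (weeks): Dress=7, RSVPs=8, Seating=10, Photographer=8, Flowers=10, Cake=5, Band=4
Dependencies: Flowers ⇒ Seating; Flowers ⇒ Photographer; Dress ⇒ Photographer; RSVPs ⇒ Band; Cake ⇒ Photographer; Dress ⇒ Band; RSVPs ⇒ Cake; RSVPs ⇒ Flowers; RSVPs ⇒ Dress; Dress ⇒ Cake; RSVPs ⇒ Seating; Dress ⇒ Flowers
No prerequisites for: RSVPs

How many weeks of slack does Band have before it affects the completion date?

The longest chain is RSVPs→Dress→Flowers→Seating = 8+7+10+10 = 35; overall finish 35 weeks.
Band finishes as early as 19 and must finish by 35.
So Band can slip 35 − 19 = 16 weeks.

16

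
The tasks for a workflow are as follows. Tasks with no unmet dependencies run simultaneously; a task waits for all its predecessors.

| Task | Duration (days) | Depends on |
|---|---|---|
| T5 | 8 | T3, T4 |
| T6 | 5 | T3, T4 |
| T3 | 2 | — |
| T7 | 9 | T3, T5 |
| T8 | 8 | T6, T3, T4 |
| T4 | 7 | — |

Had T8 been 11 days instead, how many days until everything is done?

24

The binding path is T4→T5→T7 = 7+8+9 = 24; finish at 24 days.
T8 is off the critical path — its longest chain is 20 days, giving 4 of slack.
The critical path is still T4→T5→T7; finish is now 24 days.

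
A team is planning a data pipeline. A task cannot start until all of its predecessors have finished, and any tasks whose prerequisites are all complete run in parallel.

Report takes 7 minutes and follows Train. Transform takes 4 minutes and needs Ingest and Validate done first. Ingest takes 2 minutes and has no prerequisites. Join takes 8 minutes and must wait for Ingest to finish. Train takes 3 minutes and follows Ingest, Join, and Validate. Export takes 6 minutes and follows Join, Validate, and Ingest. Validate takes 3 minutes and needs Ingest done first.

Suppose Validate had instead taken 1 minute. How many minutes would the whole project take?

20

Actual critical path: Ingest→Join→Train→Report = 2+8+3+7 = 20 ⇒ 20 minutes.
The longest path through Validate is only 15 minutes, so Validate has float 5.
No other chain overtakes it, so the finish is 20 minutes.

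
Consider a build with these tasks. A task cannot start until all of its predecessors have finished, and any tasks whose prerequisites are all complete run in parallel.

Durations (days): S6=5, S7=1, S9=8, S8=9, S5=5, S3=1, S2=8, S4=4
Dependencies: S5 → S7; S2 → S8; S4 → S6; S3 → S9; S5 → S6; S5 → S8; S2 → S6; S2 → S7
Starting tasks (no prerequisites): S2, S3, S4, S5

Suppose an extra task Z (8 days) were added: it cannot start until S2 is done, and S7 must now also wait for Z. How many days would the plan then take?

Originally the plan takes 17 days.
With Z inserted, S7 now waits for max(S5, S2, Z).
New critical path: S2→Z→S7 = 8+8+1 = 17 ⇒ 17 days.

17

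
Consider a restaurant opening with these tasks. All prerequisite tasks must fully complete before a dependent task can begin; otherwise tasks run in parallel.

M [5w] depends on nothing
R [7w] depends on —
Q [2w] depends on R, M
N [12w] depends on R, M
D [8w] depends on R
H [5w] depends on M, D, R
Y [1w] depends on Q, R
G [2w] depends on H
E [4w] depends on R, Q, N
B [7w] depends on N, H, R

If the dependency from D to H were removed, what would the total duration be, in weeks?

26

Original critical path: R→D→H→B = 7+8+5+7 = 27 ⇒ 27 weeks.
Without D→H, H's earliest start moves from 15 to 7.
New critical path: R→N→B = 7+12+7 = 26 ⇒ 26 weeks.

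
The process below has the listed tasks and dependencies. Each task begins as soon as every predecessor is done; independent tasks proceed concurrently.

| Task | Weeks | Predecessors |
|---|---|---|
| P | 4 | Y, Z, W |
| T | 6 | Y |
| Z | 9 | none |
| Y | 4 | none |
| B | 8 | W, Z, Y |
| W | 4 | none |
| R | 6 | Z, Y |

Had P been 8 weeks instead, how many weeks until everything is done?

17

The binding path is Z→B = 9+8 = 17; finish at 17 weeks.
P is off the critical path — its longest chain is 13 weeks, giving 4 of slack.
That remains the longest chain; total 17 weeks.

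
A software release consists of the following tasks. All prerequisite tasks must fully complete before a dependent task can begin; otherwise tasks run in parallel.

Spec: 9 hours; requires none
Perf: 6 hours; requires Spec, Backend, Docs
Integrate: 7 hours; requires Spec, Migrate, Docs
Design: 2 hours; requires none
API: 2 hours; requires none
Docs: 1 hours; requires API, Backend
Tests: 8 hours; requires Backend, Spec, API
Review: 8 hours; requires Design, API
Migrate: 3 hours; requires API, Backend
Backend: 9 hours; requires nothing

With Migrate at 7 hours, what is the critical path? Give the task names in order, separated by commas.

Backend, Migrate, Integrate

As given, the longest chain is Backend→Migrate→Integrate = 9+3+7 = 19, so the finish is 19 hours.
Since Migrate is critical, the +4 change carries straight to that chain (now 23 hours).
No other chain overtakes it, so the finish is 23 hours.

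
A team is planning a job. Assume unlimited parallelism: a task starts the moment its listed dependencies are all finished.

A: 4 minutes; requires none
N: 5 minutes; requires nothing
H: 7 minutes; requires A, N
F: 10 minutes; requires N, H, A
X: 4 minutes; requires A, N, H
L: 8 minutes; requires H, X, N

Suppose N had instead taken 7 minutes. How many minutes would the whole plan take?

The binding path is N→H→X→L = 5+7+4+8 = 24; finish at 24 minutes.
Since N is critical, the +2 change carries straight to that chain (now 26 minutes).
No other chain overtakes it, so the finish is 26 minutes.

26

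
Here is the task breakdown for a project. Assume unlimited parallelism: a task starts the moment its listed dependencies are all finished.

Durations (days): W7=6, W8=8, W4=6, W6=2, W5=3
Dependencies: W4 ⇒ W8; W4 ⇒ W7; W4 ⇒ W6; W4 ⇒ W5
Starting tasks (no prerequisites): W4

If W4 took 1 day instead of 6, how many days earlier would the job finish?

5

Baseline: W4→W8 = 6+8 = 14 → 14 days.
W4 lies on that path, so at 1 day the path becomes 9 days.
No other chain overtakes it, so the finish is 9 days.
Change in finish: 9 − 14 = -5 days.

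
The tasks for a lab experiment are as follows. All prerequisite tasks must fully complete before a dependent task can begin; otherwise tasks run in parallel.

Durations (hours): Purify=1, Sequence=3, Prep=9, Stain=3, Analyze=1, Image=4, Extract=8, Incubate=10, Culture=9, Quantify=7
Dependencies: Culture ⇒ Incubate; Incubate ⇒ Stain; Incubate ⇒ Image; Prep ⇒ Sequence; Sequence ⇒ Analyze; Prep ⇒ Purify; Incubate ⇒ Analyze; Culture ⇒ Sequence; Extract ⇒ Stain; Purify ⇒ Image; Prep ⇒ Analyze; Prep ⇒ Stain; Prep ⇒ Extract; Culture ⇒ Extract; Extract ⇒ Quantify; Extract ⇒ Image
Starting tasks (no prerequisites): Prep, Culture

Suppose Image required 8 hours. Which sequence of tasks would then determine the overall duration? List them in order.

Culture, Incubate, Image

The binding path is Prep→Extract→Quantify = 9+8+7 = 24; finish at 24 hours.
Image is off the critical path — its longest chain is 23 hours, giving 1 of slack.
The binding chain switches to Culture→Incubate→Image = 9+10+8 = 27; finish 27 hours.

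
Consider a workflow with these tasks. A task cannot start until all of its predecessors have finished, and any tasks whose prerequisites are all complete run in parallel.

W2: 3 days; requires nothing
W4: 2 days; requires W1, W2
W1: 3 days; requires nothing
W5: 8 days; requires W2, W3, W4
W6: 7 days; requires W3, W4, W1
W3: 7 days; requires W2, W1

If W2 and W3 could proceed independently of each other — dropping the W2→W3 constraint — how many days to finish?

Original critical path: W1→W3→W5 = 3+7+8 = 18 ⇒ 18 days.
Dropping W2→W3 doesn't change W3's earliest start (3); another predecessor still binds.
New critical path: W1→W3→W5 = 3+7+8 = 18 ⇒ 18 days.

18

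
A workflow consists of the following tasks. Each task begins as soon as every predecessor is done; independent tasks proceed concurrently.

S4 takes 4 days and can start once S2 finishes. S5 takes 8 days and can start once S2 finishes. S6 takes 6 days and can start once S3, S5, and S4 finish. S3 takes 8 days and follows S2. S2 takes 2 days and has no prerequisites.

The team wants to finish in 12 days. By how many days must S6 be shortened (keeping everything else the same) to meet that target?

4

Current finish: 16 days; target: 12.
S6 is on every critical path, so each day cut from S6 cuts the finish by one (this holds down to a finish of 11).
Need 16 − 12 = 4 days off S6 → S6 becomes 2 days, finish becomes 12.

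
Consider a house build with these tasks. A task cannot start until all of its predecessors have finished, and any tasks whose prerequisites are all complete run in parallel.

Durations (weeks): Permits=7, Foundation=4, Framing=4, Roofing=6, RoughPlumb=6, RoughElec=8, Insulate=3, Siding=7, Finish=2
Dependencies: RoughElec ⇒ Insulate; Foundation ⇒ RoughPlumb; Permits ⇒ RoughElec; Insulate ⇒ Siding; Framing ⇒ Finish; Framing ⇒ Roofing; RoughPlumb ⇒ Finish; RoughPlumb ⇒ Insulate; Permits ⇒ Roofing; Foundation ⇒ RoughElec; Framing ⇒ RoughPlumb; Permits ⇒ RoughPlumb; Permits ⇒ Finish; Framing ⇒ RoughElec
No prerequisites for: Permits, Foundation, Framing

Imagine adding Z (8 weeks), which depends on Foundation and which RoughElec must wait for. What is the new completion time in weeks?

Originally the job takes 25 weeks.
With Z inserted, RoughElec now waits for max(Permits, Framing, Foundation, Z).
New critical path: Foundation→Z→RoughElec→Insulate→Siding = 4+8+8+3+7 = 30 ⇒ 30 weeks.

30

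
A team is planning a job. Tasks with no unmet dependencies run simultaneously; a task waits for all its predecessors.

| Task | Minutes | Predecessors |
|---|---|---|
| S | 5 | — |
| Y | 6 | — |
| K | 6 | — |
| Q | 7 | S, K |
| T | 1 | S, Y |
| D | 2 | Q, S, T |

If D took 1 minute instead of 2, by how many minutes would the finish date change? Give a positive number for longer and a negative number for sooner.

Actual critical path: K→Q→D = 6+7+2 = 15 ⇒ 15 minutes.
D is on the critical path; changing it to 1 makes that path 14 minutes.
The critical path is still K→Q→D; finish is now 14 minutes.
Change in finish: 14 − 15 = -1 minutes.

-1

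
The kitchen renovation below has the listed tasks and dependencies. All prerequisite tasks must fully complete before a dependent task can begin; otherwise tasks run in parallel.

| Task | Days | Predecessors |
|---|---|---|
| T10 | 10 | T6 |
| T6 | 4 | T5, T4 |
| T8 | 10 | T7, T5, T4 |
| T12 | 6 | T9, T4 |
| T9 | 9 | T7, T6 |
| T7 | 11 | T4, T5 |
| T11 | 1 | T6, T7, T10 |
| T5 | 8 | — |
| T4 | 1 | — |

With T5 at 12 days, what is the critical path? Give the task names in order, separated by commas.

As given, the longest chain is T5→T7→T9→T12 = 8+11+9+6 = 34, so the finish is 34 days.
T5 lies on that path, so at 12 days the path becomes 38 days.
No other chain overtakes it, so the finish is 38 days.

T5, T7, T9, T12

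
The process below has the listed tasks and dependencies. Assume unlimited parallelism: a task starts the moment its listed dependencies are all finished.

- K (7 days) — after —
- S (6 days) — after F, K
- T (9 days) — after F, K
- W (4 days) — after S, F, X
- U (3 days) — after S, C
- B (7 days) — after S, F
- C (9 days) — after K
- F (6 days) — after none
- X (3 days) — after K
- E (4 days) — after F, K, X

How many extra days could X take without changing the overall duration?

6

K→S→B = 7+6+7 = 20 sets the makespan at 20 days.
X finishes as early as 10 and must finish by 16.
Slack of X = 13 − 7 = 6 days.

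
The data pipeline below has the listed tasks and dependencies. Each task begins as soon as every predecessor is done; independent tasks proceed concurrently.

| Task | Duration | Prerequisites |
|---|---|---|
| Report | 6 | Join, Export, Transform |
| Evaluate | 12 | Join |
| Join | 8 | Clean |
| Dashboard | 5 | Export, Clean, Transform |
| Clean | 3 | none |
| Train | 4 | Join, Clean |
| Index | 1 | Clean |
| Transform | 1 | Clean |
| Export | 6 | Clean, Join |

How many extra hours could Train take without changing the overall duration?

8

The longest chain is Clean→Join→Evaluate = 3+8+12 = 23; overall finish 23 hours.
Longest path through Train: 15 hours (earliest finish 15, latest finish 23).
So Train can slip 23 − 15 = 8 hours.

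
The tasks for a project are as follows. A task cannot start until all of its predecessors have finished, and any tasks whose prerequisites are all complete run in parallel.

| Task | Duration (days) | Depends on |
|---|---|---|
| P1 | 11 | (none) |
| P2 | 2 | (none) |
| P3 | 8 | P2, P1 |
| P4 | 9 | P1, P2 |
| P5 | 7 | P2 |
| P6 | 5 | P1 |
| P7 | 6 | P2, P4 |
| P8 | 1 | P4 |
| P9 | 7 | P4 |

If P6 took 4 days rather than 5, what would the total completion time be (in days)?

As given, the longest chain is P1→P4→P9 = 11+9+7 = 27, so the finish is 27 days.
P6 has 11 days of float (longest path through it is 16).
The critical path is still P1→P4→P9; finish is now 27 days.

27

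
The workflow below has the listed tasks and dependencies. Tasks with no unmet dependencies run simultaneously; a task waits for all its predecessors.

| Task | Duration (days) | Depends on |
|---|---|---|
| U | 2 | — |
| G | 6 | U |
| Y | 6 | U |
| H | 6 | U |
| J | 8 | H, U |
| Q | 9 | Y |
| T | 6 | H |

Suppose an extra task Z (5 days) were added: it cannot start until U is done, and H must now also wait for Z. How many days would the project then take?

21

Originally the project takes 17 days.
With Z inserted, H now waits for max(U, Z).
New critical path: U→Z→H→J = 2+5+6+8 = 21 ⇒ 21 days.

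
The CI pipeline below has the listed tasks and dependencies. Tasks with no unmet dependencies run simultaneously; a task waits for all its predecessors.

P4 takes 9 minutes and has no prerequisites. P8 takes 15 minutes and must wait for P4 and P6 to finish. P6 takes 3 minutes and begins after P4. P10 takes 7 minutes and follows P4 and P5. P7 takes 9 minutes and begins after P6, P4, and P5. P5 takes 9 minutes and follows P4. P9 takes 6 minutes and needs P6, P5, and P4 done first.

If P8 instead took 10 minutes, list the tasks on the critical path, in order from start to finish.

As given, the longest chain is P4→P6→P8 = 9+3+15 = 27, so the finish is 27 minutes.
Since P8 is critical, the -5 change carries straight to that chain (now 22 minutes).
The binding chain switches to P4→P5→P7 = 9+9+9 = 27; finish 27 minutes.

P4, P5, P7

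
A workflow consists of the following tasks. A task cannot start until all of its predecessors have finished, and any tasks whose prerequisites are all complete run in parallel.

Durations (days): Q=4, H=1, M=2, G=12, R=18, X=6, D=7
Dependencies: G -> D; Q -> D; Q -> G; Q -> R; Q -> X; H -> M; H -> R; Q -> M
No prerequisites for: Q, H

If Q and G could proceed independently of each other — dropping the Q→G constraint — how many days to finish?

22

With the dependency in place, Q→G→D = 4+12+7 = 23 sets the finish at 23 days.
Without Q→G, G's earliest start moves from 4 to 0.
After: Q→R = 4+18 = 22 → 22 days.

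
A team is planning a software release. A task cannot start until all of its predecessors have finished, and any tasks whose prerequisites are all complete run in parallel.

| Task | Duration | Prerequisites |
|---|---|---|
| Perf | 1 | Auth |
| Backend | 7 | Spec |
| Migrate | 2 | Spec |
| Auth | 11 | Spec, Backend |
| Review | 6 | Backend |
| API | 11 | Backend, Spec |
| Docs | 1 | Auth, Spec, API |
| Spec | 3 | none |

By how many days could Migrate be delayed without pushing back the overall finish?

Spec→Backend→API→Docs = 3+7+11+1 = 22 sets the makespan at 22 days.
The longest chain containing Migrate totals 5 days.
Slack of Migrate = 20 − 3 = 17 days.

17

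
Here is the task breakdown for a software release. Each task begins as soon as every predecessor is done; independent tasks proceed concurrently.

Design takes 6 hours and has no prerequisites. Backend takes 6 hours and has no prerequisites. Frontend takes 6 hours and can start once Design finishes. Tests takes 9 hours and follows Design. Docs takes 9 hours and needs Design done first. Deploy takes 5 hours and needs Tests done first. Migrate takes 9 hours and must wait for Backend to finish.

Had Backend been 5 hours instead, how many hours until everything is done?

20

Actual critical path: Design→Tests→Deploy = 6+9+5 = 20 ⇒ 20 hours.
Backend has 5 hours of float (longest path through it is 15).
The critical path is still Design→Tests→Deploy; finish is now 20 hours.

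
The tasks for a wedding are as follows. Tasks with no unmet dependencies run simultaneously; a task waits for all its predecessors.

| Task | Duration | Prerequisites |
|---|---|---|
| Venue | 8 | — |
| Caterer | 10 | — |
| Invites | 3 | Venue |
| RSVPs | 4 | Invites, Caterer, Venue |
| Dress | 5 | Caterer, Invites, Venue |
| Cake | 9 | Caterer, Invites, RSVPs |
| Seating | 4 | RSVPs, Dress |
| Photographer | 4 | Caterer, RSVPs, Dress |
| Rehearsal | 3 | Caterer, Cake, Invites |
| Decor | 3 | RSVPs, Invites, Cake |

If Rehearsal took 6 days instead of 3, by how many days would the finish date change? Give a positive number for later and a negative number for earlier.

Critical path before the change: Venue→Invites→RSVPs→Cake→Rehearsal = 8+3+4+9+3 = 27 giving 27 days.
Since Rehearsal is critical, the +3 change carries straight to that chain (now 30 days).
That remains the longest chain; total 30 days.
Change in finish: 30 − 27 = +3 days.

3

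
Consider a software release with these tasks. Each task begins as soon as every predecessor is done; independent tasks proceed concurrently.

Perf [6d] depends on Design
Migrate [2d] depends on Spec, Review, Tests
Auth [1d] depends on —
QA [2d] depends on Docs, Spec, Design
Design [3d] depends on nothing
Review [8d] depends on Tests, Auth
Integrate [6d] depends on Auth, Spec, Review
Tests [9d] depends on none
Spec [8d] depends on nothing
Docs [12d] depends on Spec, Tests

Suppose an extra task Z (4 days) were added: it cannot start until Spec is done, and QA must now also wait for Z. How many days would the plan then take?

23

Originally the plan takes 23 days.
With Z inserted, QA now waits for max(Docs, Spec, Design, Z).
New critical path: Tests→Docs→QA = 9+12+2 = 23 ⇒ 23 days.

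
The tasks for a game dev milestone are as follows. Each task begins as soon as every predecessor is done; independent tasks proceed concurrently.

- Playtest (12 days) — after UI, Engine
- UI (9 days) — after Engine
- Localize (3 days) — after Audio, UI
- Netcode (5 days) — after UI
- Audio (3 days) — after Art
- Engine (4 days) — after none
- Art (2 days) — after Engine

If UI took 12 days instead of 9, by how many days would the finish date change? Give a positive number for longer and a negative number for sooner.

3

Critical path before the change: Engine→UI→Playtest = 4+9+12 = 25 giving 25 days.
UI is on the critical path; changing it to 12 makes that path 28 days.
The critical path is still Engine→UI→Playtest; finish is now 28 days.
Change in finish: 28 − 25 = +3 days.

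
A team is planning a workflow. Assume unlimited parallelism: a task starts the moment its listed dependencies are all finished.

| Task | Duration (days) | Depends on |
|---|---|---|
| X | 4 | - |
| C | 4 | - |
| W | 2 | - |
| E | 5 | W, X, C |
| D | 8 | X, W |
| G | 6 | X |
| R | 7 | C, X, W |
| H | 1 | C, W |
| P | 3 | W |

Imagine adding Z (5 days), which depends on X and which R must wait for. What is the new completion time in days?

Originally the workflow takes 12 days.
With Z inserted, R now waits for max(C, X, W, Z).
New critical path: X→Z→R = 4+5+7 = 16 ⇒ 16 days.

16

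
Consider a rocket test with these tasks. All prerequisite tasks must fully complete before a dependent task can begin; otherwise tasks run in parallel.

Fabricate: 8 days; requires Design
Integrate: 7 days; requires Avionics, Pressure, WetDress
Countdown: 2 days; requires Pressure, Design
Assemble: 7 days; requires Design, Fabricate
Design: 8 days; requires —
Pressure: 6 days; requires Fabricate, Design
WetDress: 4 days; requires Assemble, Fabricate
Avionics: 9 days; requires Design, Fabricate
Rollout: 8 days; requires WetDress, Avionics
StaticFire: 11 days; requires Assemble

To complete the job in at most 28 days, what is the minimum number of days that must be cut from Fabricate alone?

7

Current finish: 35 days; target: 28.
Fabricate is on every critical path, so each day cut from Fabricate cuts the finish by one (this holds down to a finish of 28).
Need 35 − 28 = 7 days off Fabricate → Fabricate becomes 1 day, finish becomes 28.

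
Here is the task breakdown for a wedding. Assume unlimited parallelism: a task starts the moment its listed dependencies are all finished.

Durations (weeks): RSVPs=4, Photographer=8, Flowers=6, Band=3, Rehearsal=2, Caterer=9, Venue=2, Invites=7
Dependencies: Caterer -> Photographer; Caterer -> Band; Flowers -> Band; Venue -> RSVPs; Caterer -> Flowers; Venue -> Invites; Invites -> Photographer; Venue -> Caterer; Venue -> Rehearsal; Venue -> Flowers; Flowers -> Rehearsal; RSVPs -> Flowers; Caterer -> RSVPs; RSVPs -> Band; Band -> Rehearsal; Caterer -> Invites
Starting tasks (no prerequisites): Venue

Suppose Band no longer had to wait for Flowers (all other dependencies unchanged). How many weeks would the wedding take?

Original critical path: Venue→Caterer→Invites→Photographer = 2+9+7+8 = 26 ⇒ 26 weeks.
Without Flowers→Band, Band's earliest start moves from 21 to 15.
New critical path: Venue→Caterer→Invites→Photographer = 2+9+7+8 = 26 ⇒ 26 weeks.

26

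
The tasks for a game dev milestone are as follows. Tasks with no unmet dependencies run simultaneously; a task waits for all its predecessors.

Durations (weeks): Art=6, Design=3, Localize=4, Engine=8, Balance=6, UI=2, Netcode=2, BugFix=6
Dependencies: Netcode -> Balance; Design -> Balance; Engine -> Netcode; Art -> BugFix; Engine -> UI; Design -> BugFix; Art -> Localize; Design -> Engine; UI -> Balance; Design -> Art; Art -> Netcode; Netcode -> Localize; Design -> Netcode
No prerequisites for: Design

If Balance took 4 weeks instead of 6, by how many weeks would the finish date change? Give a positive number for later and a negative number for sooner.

The binding path is Design→Engine→UI→Balance = 3+8+2+6 = 19; finish at 19 weeks.
Balance lies on that path, so at 4 weeks the path becomes 17 weeks.
The critical path is still Design→Engine→UI→Balance; finish is now 17 weeks.
Change in finish: 17 − 19 = -2 weeks.

-2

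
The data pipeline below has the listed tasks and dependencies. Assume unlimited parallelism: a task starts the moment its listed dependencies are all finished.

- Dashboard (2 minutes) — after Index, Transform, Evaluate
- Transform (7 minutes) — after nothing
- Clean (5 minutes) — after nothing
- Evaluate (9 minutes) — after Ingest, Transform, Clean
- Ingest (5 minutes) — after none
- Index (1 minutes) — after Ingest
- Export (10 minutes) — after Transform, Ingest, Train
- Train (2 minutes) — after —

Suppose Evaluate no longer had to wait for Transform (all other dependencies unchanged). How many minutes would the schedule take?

With the dependency in place, Transform→Evaluate→Dashboard = 7+9+2 = 18 sets the finish at 18 minutes.
Without Transform→Evaluate, Evaluate's earliest start moves from 7 to 5.
After: Transform→Export = 7+10 = 17 → 17 minutes.

17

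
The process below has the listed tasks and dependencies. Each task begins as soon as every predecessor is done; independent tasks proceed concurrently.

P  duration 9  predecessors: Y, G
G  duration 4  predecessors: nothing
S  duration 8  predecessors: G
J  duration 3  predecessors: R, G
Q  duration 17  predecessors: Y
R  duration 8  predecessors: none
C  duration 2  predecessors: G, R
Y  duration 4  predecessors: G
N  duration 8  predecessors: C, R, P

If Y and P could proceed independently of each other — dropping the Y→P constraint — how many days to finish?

25

Before: longest chain G→Y→P→N = 4+4+9+8 = 25, finish 25.
Without Y→P, P's earliest start moves from 8 to 4.
After: G→Y→Q = 4+4+17 = 25 → 25 days.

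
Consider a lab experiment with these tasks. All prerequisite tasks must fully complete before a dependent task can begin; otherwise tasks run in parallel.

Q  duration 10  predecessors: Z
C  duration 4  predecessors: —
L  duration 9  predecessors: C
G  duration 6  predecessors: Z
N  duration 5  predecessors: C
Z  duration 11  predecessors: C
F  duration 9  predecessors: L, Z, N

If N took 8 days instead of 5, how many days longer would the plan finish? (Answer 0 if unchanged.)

As given, the longest chain is C→Z→Q = 4+11+10 = 25, so the finish is 25 days.
The longest path through N is only 18 days, so N has float 7.
No other chain overtakes it, so the finish is 25 days.
Change in finish: 25 − 25 = +0 days.

0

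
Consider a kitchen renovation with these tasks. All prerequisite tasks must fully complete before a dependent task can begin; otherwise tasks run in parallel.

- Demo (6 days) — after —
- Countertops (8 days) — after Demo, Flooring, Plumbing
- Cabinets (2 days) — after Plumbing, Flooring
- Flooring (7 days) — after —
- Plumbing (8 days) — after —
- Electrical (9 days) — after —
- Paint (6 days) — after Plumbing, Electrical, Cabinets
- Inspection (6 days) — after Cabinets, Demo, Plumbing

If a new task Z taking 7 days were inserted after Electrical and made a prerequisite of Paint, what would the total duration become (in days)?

Originally the job takes 16 days.
With Z inserted, Paint now waits for max(Plumbing, Electrical, Cabinets, Z).
New critical path: Electrical→Z→Paint = 9+7+6 = 22 ⇒ 22 days.

22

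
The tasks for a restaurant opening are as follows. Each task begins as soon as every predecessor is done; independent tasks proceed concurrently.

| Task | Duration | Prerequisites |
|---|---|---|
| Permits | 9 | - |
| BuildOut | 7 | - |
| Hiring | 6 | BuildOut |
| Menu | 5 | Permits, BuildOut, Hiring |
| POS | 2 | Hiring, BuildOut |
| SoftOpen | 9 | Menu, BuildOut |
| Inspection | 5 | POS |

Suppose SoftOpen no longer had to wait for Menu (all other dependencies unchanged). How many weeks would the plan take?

Original critical path: BuildOut→Hiring→Menu→SoftOpen = 7+6+5+9 = 27 ⇒ 27 weeks.
Without Menu→SoftOpen, SoftOpen's earliest start moves from 18 to 7.
After: BuildOut→Hiring→POS→Inspection = 7+6+2+5 = 20 → 20 weeks.

20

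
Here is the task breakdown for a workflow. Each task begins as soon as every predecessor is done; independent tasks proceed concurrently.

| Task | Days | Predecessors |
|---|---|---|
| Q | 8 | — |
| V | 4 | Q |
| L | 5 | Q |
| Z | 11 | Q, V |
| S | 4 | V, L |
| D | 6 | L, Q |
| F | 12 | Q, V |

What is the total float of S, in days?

7

Q→V→F = 8+4+12 = 24 sets the makespan at 24 days.
Longest path through S: 17 days (earliest finish 17, latest finish 24).
Slack of S = 20 − 13 = 7 days.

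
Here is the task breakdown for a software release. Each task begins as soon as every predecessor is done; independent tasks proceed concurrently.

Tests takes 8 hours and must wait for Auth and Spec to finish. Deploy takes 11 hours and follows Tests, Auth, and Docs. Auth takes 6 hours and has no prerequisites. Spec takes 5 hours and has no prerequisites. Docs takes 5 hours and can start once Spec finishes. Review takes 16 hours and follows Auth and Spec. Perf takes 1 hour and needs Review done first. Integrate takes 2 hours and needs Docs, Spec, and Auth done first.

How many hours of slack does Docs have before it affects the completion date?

4

The longest chain is Auth→Tests→Deploy = 6+8+11 = 25; overall finish 25 hours.
Docs finishes as early as 10 and must finish by 14.
Slack of Docs = 9 − 5 = 4 hours.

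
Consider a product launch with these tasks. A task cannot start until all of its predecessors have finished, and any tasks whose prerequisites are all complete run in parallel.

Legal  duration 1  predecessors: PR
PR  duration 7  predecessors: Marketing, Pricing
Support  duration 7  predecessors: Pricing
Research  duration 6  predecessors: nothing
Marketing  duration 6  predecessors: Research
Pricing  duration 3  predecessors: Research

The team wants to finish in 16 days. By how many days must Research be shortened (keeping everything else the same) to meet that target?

4

Current finish: 20 days; target: 16.
Research is on every critical path, so each day cut from Research cuts the finish by one (this holds down to a finish of 15).
Need 20 − 16 = 4 days off Research → Research becomes 2 days, finish becomes 16.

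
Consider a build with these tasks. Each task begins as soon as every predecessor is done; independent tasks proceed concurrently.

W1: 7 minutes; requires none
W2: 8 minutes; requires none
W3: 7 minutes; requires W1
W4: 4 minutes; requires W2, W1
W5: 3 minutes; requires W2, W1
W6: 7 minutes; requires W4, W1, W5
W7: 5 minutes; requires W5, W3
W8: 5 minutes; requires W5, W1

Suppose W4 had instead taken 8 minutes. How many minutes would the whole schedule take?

Baseline: W2→W4→W6 = 8+4+7 = 19 → 19 minutes.
W4 lies on that path, so at 8 minutes the path becomes 23 minutes.
That remains the longest chain; total 23 minutes.

23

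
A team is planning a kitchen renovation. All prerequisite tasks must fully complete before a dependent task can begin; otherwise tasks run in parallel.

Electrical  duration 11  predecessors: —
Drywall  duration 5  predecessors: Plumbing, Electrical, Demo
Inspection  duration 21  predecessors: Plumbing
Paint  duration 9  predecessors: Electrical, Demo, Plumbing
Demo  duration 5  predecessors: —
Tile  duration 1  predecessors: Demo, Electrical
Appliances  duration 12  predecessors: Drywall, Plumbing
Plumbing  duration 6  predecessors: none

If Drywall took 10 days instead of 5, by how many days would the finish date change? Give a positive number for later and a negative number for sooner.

5

The binding path is Electrical→Drywall→Appliances = 11+5+12 = 28; finish at 28 days.
Since Drywall is critical, the +5 change carries straight to that chain (now 33 days).
That remains the longest chain; total 33 days.
Change in finish: 33 − 28 = +5 days.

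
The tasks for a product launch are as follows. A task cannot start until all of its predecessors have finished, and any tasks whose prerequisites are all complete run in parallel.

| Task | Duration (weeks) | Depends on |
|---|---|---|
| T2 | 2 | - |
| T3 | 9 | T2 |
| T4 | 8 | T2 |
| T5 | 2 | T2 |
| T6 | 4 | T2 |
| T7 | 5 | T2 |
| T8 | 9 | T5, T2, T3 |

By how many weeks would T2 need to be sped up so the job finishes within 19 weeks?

1

Current finish: 20 weeks; target: 19.
T2 is on every critical path, so each week cut from T2 cuts the finish by one (this holds down to a finish of 19).
Need 20 − 19 = 1 week off T2 → T2 becomes 1 week, finish becomes 19.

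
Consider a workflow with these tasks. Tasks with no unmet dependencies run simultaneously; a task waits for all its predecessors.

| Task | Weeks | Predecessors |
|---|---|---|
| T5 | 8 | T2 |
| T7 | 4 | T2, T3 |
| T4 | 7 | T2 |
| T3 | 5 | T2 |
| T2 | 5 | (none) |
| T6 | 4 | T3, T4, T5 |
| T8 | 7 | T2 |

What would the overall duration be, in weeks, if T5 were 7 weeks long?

As given, the longest chain is T2→T5→T6 = 5+8+4 = 17, so the finish is 17 weeks.
Since T5 is critical, the -1 change carries straight to that chain (now 16 weeks).
Now T2→T4→T6 = 5+7+4 = 16 is longest, so the finish becomes 16 weeks.

16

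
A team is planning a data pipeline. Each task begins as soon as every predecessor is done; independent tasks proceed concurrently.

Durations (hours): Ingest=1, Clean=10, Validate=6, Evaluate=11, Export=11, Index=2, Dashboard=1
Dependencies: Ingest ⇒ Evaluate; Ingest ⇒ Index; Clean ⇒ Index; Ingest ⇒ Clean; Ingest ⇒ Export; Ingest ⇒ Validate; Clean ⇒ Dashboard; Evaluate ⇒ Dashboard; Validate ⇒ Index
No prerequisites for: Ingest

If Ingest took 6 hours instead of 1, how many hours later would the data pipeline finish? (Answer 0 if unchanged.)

As given, the longest chain is Ingest→Clean→Index = 1+10+2 = 13, so the finish is 13 hours.
Ingest is on the critical path; changing it to 6 makes that path 18 hours.
No other chain overtakes it, so the finish is 18 hours.
Change in finish: 18 − 13 = +5 hours.

5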